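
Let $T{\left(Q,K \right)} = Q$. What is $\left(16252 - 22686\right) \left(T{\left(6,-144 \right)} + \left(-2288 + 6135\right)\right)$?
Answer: $-24790202$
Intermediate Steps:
$\left(16252 - 22686\right) \left(T{\left(6,-144 \right)} + \left(-2288 + 6135\right)\right) = \left(16252 - 22686\right) \left(6 + \left(-2288 + 6135\right)\right) = - 6434 \left(6 + 3847\right) = \left(-6434\right) 3853 = -24790202$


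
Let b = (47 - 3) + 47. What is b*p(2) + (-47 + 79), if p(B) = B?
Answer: 214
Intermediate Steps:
b = 91 (b = 44 + 47 = 91)
b*p(2) + (-47 + 79) = 91*2 + (-47 + 79) = 182 + 32 = 214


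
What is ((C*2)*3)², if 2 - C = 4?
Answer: 144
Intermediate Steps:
C = -2 (C = 2 - 1*4 = 2 - 4 = -2)
((C*2)*3)² = (-2*2*3)² = (-4*3)² = (-12)² = 144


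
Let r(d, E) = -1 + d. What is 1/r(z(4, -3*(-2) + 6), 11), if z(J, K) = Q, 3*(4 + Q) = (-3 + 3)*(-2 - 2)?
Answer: -⅕ ≈ -0.20000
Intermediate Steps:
Q = -4 (Q = -4 + ((-3 + 3)*(-2 - 2))/3 = -4 + (0*(-4))/3 = -4 + (⅓)*0 = -4 + 0 = -4)
z(J, K) = -4
1/r(z(4, -3*(-2) + 6), 11) = 1/(-1 - 4) = 1/(-5) = -⅕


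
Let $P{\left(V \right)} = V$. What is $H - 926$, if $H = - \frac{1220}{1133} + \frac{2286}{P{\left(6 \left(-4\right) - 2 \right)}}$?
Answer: $- \frac{14949933}{14729} \approx -1015.0$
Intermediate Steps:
$H = - \frac{1310879}{14729}$ ($H = - \frac{1220}{1133} + \frac{2286}{6 \left(-4\right) - 2} = \left(-1220\right) \frac{1}{1133} + \frac{2286}{-24 - 2} = - \frac{1220}{1133} + \frac{2286}{-26} = - \frac{1220}{1133} + 2286 \left(- \frac{1}{26}\right) = - \frac{1220}{1133} - \frac{1143}{13} = - \frac{1310879}{14729} \approx -89.0$)
$H - 926 = - \frac{1310879}{14729} - 926 = - \frac{14949933}{14729}$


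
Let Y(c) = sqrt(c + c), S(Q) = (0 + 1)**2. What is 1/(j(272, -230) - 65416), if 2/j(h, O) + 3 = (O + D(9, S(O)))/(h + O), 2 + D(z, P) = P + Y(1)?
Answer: -2084275735/136345471906276 + 21*sqrt(2)/136345471906276 ≈ -1.5287e-5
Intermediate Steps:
S(Q) = 1 (S(Q) = 1**2 = 1)
Y(c) = sqrt(2)*sqrt(c) (Y(c) = sqrt(2*c) = sqrt(2)*sqrt(c))
D(z, P) = -2 + P + sqrt(2) (D(z, P) = -2 + (P + sqrt(2)*sqrt(1)) = -2 + (P + sqrt(2)*1) = -2 + (P + sqrt(2)) = -2 + P + sqrt(2))
j(h, O) = 2/(-3 + (-1 + O + sqrt(2))/(O + h)) (j(h, O) = 2/(-3 + (O + (-2 + 1 + sqrt(2)))/(h + O)) = 2/(-3 + (O + (-1 + sqrt(2)))/(O + h)) = 2/(-3 + (-1 + O + sqrt(2))/(O + h)))
1/(j(272, -230) - 65416) = 1/(2*(-1*(-230) - 1*272)/(1 - sqrt(2) + 2*(-230) + 3*272) - 65416) = 1/(2*(230 - 272)/(1 - sqrt(2) - 460 + 816) - 65416) = 1/(2*(-42)/(357 - sqrt(2)) - 65416) = 1/(-84/(357 - sqrt(2)) - 65416) = 1/(-65416 - 84/(357 - sqrt(2)))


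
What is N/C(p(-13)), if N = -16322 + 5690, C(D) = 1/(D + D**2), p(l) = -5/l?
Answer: -956880/169 ≈ -5662.0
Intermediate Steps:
N = -10632
N/C(p(-13)) = -10632/(1/(((-5/(-13)))*(1 - 5/(-13)))) = -10632/(1/(((-5*(-1/13)))*(1 - 5*(-1/13)))) = -10632/(1/((5/13)*(1 + 5/13))) = -10632/(13/(5*(18/13))) = -10632/((13/5)*(13/18)) = -10632/169/90 = -10632*90/169 = -956880/169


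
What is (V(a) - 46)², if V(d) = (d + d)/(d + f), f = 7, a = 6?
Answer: 343396/169 ≈ 2031.9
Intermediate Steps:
V(d) = 2*d/(7 + d) (V(d) = (d + d)/(d + 7) = (2*d)/(7 + d) = 2*d/(7 + d))
(V(a) - 46)² = (2*6/(7 + 6) - 46)² = (2*6/13 - 46)² = (2*6*(1/13) - 46)² = (12/13 - 46)² = (-586/13)² = 343396/169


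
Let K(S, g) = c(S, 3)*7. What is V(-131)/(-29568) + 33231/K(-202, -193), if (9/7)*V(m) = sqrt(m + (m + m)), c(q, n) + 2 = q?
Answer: -11077/476 - I*sqrt(393)/38016 ≈ -23.271 - 0.00052147*I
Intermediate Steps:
c(q, n) = -2 + q
K(S, g) = -14 + 7*S (K(S, g) = (-2 + S)*7 = -14 + 7*S)
V(m) = 7*sqrt(3)*sqrt(m)/9 (V(m) = 7*sqrt(m + (m + m))/9 = 7*sqrt(m + 2*m)/9 = 7*sqrt(3*m)/9 = 7*(sqrt(3)*sqrt(m))/9 = 7*sqrt(3)*sqrt(m)/9)
V(-131)/(-29568) + 33231/K(-202, -193) = (7*sqrt(3)*sqrt(-131)/9)/(-29568) + 33231/(-14 + 7*(-202)) = (7*sqrt(3)*(I*sqrt(131))/9)*(-1/29568) + 33231/(-14 - 1414) = (7*I*sqrt(393)/9)*(-1/29568) + 33231/(-1428) = -I*sqrt(393)/38016 + 33231*(-1/1428) = -I*sqrt(393)/38016 - 11077/476 = -11077/476 - I*sqrt(393)/38016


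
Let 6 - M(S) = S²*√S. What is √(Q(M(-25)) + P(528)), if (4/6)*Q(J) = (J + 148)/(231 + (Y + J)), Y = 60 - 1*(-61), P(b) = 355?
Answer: √(139582613288129458 - 37843742925000*I)/19787578 ≈ 18.881 - 0.0025595*I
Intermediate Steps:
Y = 121 (Y = 60 + 61 = 121)
M(S) = 6 - S^(5/2) (M(S) = 6 - S²*√S = 6 - S^(5/2))
Q(J) = 3*(148 + J)/(2*(352 + J)) (Q(J) = 3*((J + 148)/(231 + (121 + J)))/2 = 3*((148 + J)/(352 + J))/2 = 3*(148 + J)/(2*(352 + J)))
√(Q(M(-25)) + P(528)) = √(3*(148 + (6 - (-25)^(5/2)))/(2*(352 + (6 - (-25)^(5/2)))) + 355) = √(3*(148 + (6 - 3125*I))/(2*(352 + (6 - 3125*I))) + 355) = √(3*(154 - 3125*I)/(2*(358 - 3125*I)) + 355) = √(3*((358 + 3125*I)/9893789)*(154 - 3125*I)/2 + 355) = √(3*(154 - 3125*I)*(358 + 3125*I)/19787578 + 355) = √(355 + 3*(154 - 3125*I)*(358 + 3125*I)/19787578)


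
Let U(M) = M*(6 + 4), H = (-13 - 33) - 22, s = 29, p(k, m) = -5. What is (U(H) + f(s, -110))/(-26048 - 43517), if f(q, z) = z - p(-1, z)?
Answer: 157/13913 ≈ 0.011284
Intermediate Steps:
H = -68 (H = -46 - 22 = -68)
U(M) = 10*M (U(M) = M*10 = 10*M)
f(q, z) = 5 + z (f(q, z) = z - 1*(-5) = z + 5 = 5 + z)
(U(H) + f(s, -110))/(-26048 - 43517) = (10*(-68) + (5 - 110))/(-26048 - 43517) = (-680 - 105)/(-69565) = -785*(-1/69565) = 157/13913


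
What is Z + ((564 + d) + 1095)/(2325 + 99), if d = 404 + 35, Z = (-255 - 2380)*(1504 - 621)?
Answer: -2819965411/1212 ≈ -2.3267e+6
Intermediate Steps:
Z = -2326705 (Z = -2635*883 = -2326705)
d = 439
Z + ((564 + d) + 1095)/(2325 + 99) = -2326705 + ((564 + 439) + 1095)/(2325 + 99) = -2326705 + (1003 + 1095)/2424 = -2326705 + 2098*(1/2424) = -2326705 + 1049/1212 = -2819965411/1212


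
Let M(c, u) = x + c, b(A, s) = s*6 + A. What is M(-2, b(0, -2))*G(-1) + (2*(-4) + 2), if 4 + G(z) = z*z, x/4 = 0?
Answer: 0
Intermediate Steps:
x = 0 (x = 4*0 = 0)
G(z) = -4 + z**2 (G(z) = -4 + z*z = -4 + z**2)
b(A, s) = A + 6*s (b(A, s) = 6*s + A = A + 6*s)
M(c, u) = c (M(c, u) = 0 + c = c)
M(-2, b(0, -2))*G(-1) + (2*(-4) + 2) = -2*(-4 + (-1)**2) + (2*(-4) + 2) = -2*(-4 + 1) + (-8 + 2) = -2*(-3) - 6 = 6 - 6 = 0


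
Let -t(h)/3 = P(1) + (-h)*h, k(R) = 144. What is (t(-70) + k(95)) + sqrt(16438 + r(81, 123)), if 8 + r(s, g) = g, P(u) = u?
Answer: 14841 + sqrt(16553) ≈ 14970.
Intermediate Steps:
r(s, g) = -8 + g
t(h) = -3 + 3*h**2 (t(h) = -3*(1 + (-h)*h) = -3*(1 - h**2) = -3 + 3*h**2)
(t(-70) + k(95)) + sqrt(16438 + r(81, 123)) = ((-3 + 3*(-70)**2) + 144) + sqrt(16438 + (-8 + 123)) = ((-3 + 3*4900) + 144) + sqrt(16438 + 115) = ((-3 + 14700) + 144) + sqrt(16553) = (14697 + 144) + sqrt(16553) = 14841 + sqrt(16553)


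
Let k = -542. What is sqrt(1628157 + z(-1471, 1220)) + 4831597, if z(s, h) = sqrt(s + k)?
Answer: 4831597 + sqrt(1628157 + I*sqrt(2013)) ≈ 4.8329e+6 + 0.01758*I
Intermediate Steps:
z(s, h) = sqrt(-542 + s) (z(s, h) = sqrt(s - 542) = sqrt(-542 + s))
sqrt(1628157 + z(-1471, 1220)) + 4831597 = sqrt(1628157 + sqrt(-542 - 1471)) + 4831597 = sqrt(1628157 + sqrt(-2013)) + 4831597 = sqrt(1628157 + I*sqrt(2013)) + 4831597 = 4831597 + sqrt(1628157 + I*sqrt(2013))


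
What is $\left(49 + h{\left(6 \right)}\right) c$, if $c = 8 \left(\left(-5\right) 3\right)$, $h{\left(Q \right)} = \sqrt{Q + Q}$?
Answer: $-5880 - 240 \sqrt{3} \approx -6295.7$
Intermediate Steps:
$h{\left(Q \right)} = \sqrt{2} \sqrt{Q}$ ($h{\left(Q \right)} = \sqrt{2 Q} = \sqrt{2} \sqrt{Q}$)
$c = -120$ ($c = 8 \left(-15\right) = -120$)
$\left(49 + h{\left(6 \right)}\right) c = \left(49 + \sqrt{2} \sqrt{6}\right) \left(-120\right) = \left(49 + 2 \sqrt{3}\right) \left(-120\right) = -5880 - 240 \sqrt{3}$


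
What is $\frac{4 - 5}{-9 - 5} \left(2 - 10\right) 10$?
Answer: $- \frac{40}{7} \approx -5.7143$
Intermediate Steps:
$\frac{4 - 5}{-9 - 5} \left(2 - 10\right) 10 = - \frac{1}{-14} \left(-8\right) 10 = \left(-1\right) \left(- \frac{1}{14}\right) \left(-8\right) 10 = \frac{1}{14} \left(-8\right) 10 = \left(- \frac{4}{7}\right) 10 = - \frac{40}{7}$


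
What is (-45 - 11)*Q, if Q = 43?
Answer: -2408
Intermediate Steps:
(-45 - 11)*Q = (-45 - 11)*43 = -56*43 = -2408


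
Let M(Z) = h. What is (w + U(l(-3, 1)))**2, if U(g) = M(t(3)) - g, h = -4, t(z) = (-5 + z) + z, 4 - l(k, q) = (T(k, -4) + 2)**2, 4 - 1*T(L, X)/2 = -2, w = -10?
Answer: 31684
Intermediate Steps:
T(L, X) = 12 (T(L, X) = 8 - 2*(-2) = 8 + 4 = 12)
l(k, q) = -192 (l(k, q) = 4 - (12 + 2)**2 = 4 - 1*14**2 = 4 - 1*196 = 4 - 196 = -192)
t(z) = -5 + 2*z
M(Z) = -4
U(g) = -4 - g
(w + U(l(-3, 1)))**2 = (-10 + (-4 - 1*(-192)))**2 = (-10 + (-4 + 192))**2 = (-10 + 188)**2 = 178**2 = 31684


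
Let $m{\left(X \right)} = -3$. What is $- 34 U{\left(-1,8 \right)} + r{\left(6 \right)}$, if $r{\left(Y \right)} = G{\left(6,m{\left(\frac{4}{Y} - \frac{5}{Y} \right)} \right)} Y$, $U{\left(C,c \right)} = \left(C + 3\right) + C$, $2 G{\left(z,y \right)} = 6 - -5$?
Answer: $-1$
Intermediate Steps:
$G{\left(z,y \right)} = \frac{11}{2}$ ($G{\left(z,y \right)} = \frac{6 - -5}{2} = \frac{6 + 5}{2} = \frac{1}{2} \cdot 11 = \frac{11}{2}$)
$U{\left(C,c \right)} = 3 + 2 C$ ($U{\left(C,c \right)} = \left(3 + C\right) + C = 3 + 2 C$)
$r{\left(Y \right)} = \frac{11 Y}{2}$
$- 34 U{\left(-1,8 \right)} + r{\left(6 \right)} = - 34 \left(3 + 2 \left(-1\right)\right) + \frac{11}{2} \cdot 6 = - 34 \left(3 - 2\right) + 33 = \left(-34\right) 1 + 33 = -34 + 33 = -1$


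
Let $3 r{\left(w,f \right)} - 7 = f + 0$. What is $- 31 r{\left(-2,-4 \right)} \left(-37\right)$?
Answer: $1147$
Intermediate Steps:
$r{\left(w,f \right)} = \frac{7}{3} + \frac{f}{3}$ ($r{\left(w,f \right)} = \frac{7}{3} + \frac{f + 0}{3} = \frac{7}{3} + \frac{f}{3}$)
$- 31 r{\left(-2,-4 \right)} \left(-37\right) = - 31 \left(\frac{7}{3} + \frac{1}{3} \left(-4\right)\right) \left(-37\right) = - 31 \left(\frac{7}{3} - \frac{4}{3}\right) \left(-37\right) = \left(-31\right) 1 \left(-37\right) = \left(-31\right) \left(-37\right) = 1147$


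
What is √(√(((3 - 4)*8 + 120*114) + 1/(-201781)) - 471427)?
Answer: √(-19194419942858347 + 605343*√61851477738779)/201781 ≈ 686.52*I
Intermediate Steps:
√(√(((3 - 4)*8 + 120*114) + 1/(-201781)) - 471427) = √(√((-1*8 + 13680) - 1/201781) - 471427) = √(√((-8 + 13680) - 1/201781) - 471427) = √(√(13672 - 1/201781) - 471427) = √(√(2758749831/201781) - 471427) = √(3*√61851477738779/201781 - 471427) = √(-471427 + 3*√61851477738779/201781)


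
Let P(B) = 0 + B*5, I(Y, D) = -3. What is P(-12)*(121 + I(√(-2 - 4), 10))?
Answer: -7080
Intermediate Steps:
P(B) = 5*B (P(B) = 0 + 5*B = 5*B)
P(-12)*(121 + I(√(-2 - 4), 10)) = (5*(-12))*(121 - 3) = -60*118 = -7080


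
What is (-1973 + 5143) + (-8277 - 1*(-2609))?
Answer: -2498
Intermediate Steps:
(-1973 + 5143) + (-8277 - 1*(-2609)) = 3170 + (-8277 + 2609) = 3170 - 5668 = -2498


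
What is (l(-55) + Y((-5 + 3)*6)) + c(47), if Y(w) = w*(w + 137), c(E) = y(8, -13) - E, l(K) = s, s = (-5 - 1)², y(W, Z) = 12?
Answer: -1499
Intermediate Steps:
s = 36 (s = (-6)² = 36)
l(K) = 36
c(E) = 12 - E
Y(w) = w*(137 + w)
(l(-55) + Y((-5 + 3)*6)) + c(47) = (36 + ((-5 + 3)*6)*(137 + (-5 + 3)*6)) + (12 - 1*47) = (36 + (-2*6)*(137 - 2*6)) + (12 - 47) = (36 - 12*(137 - 12)) - 35 = (36 - 12*125) - 35 = (36 - 1500) - 35 = -1464 - 35 = -1499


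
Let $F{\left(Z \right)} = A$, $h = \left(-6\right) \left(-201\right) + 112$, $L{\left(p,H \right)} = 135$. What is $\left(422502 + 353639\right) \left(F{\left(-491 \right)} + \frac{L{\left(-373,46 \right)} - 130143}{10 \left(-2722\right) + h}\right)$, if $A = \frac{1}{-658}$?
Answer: $\frac{11062513857007}{2840586} \approx 3.8944 \cdot 10^{6}$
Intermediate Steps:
$h = 1318$ ($h = 1206 + 112 = 1318$)
$A = - \frac{1}{658} \approx -0.0015198$
$F{\left(Z \right)} = - \frac{1}{658}$
$\left(422502 + 353639\right) \left(F{\left(-491 \right)} + \frac{L{\left(-373,46 \right)} - 130143}{10 \left(-2722\right) + h}\right) = \left(422502 + 353639\right) \left(- \frac{1}{658} + \frac{135 - 130143}{10 \left(-2722\right) + 1318}\right) = 776141 \left(- \frac{1}{658} - \frac{130008}{-27220 + 1318}\right) = 776141 \left(- \frac{1}{658} - \frac{130008}{-25902}\right) = 776141 \left(- \frac{1}{658} - - \frac{21668}{4317}\right) = 776141 \left(- \frac{1}{658} + \frac{21668}{4317}\right) = 776141 \cdot \frac{14253227}{2840586} = \frac{11062513857007}{2840586}$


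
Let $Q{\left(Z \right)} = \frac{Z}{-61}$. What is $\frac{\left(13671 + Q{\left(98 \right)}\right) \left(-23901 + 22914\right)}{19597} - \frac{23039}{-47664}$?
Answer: $- \frac{39199605290281}{56978355888} \approx -687.97$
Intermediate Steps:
$Q{\left(Z \right)} = - \frac{Z}{61}$ ($Q{\left(Z \right)} = Z \left(- \frac{1}{61}\right) = - \frac{Z}{61}$)
$\frac{\left(13671 + Q{\left(98 \right)}\right) \left(-23901 + 22914\right)}{19597} - \frac{23039}{-47664} = \frac{\left(13671 - \frac{98}{61}\right) \left(-23901 + 22914\right)}{19597} - \frac{23039}{-47664} = \left(13671 - \frac{98}{61}\right) \left(-987\right) \frac{1}{19597} - - \frac{23039}{47664} = \frac{833833}{61} \left(-987\right) \frac{1}{19597} + \frac{23039}{47664} = \left(- \frac{822993171}{61}\right) \frac{1}{19597} + \frac{23039}{47664} = - \frac{822993171}{1195417} + \frac{23039}{47664} = - \frac{39199605290281}{56978355888}$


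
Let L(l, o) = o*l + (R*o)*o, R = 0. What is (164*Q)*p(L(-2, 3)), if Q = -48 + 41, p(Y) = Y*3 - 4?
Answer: 25256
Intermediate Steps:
L(l, o) = l*o (L(l, o) = o*l + (0*o)*o = l*o + 0*o = l*o + 0 = l*o)
p(Y) = -4 + 3*Y (p(Y) = 3*Y - 4 = -4 + 3*Y)
Q = -7
(164*Q)*p(L(-2, 3)) = (164*(-7))*(-4 + 3*(-2*3)) = -1148*(-4 + 3*(-6)) = -1148*(-4 - 18) = -1148*(-22) = 25256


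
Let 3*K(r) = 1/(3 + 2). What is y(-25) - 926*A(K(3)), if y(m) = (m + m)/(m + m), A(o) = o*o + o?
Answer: -14591/225 ≈ -64.849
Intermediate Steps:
K(r) = 1/15 (K(r) = 1/(3*(3 + 2)) = (⅓)/5 = (⅓)*(⅕) = 1/15)
A(o) = o + o² (A(o) = o² + o = o + o²)
y(m) = 1 (y(m) = (2*m)/((2*m)) = (2*m)*(1/(2*m)) = 1)
y(-25) - 926*A(K(3)) = 1 - 926*(1 + 1/15)/15 = 1 - 926*16/(15*15) = 1 - 926*16/225 = 1 - 14816/225 = -14591/225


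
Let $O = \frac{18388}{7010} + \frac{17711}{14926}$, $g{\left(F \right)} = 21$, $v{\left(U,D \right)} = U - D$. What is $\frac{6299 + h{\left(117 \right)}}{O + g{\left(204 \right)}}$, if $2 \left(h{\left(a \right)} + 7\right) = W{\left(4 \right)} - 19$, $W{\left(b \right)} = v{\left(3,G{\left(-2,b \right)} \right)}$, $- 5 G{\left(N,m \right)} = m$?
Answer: $\frac{328772345172}{1297934929} \approx 253.3$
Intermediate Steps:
$G{\left(N,m \right)} = - \frac{m}{5}$
$W{\left(b \right)} = 3 + \frac{b}{5}$ ($W{\left(b \right)} = 3 - - \frac{b}{5} = 3 + \frac{b}{5}$)
$O = \frac{199306699}{52315630}$ ($O = 18388 \cdot \frac{1}{7010} + 17711 \cdot \frac{1}{14926} = \frac{9194}{3505} + \frac{17711}{14926} = \frac{199306699}{52315630} \approx 3.8097$)
$h{\left(a \right)} = - \frac{73}{5}$ ($h{\left(a \right)} = -7 + \frac{\left(3 + \frac{1}{5} \cdot 4\right) - 19}{2} = -7 + \frac{\left(3 + \frac{4}{5}\right) - 19}{2} = -7 + \frac{\frac{19}{5} - 19}{2} = -7 + \frac{1}{2} \left(- \frac{76}{5}\right) = -7 - \frac{38}{5} = - \frac{73}{5}$)
$\frac{6299 + h{\left(117 \right)}}{O + g{\left(204 \right)}} = \frac{6299 - \frac{73}{5}}{\frac{199306699}{52315630} + 21} = \frac{31422}{5 \cdot \frac{1297934929}{52315630}} = \frac{31422}{5} \cdot \frac{52315630}{1297934929} = \frac{328772345172}{1297934929}$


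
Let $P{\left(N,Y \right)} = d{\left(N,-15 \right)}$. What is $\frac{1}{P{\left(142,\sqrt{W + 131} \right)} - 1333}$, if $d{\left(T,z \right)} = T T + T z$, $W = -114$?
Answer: $\frac{1}{16701} \approx 5.9877 \cdot 10^{-5}$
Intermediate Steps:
$d{\left(T,z \right)} = T^{2} + T z$
$P{\left(N,Y \right)} = N \left(-15 + N\right)$ ($P{\left(N,Y \right)} = N \left(N - 15\right) = N \left(-15 + N\right)$)
$\frac{1}{P{\left(142,\sqrt{W + 131} \right)} - 1333} = \frac{1}{142 \left(-15 + 142\right) - 1333} = \frac{1}{142 \cdot 127 - 1333} = \frac{1}{18034 - 1333} = \frac{1}{16701}$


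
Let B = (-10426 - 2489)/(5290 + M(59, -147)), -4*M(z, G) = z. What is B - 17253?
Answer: -364107213/21101 ≈ -17255.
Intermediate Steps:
M(z, G) = -z/4
B = -51660/21101 (B = (-10426 - 2489)/(5290 - ¼*59) = -12915/(5290 - 59/4) = -12915/21101/4 = -12915*4/21101 = -51660/21101 ≈ -2.4482)
B - 17253 = -51660/21101 - 17253 = -364107213/21101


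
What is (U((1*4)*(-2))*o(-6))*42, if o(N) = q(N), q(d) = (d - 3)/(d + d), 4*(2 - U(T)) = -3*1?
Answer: 693/8 ≈ 86.625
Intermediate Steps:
U(T) = 11/4 (U(T) = 2 - (-3)/4 = 2 - ¼*(-3) = 2 + ¾ = 11/4)
q(d) = (-3 + d)/(2*d) (q(d) = (-3 + d)/((2*d)) = (-3 + d)*(1/(2*d)) = (-3 + d)/(2*d))
o(N) = (-3 + N)/(2*N)
(U((1*4)*(-2))*o(-6))*42 = (11*((½)*(-3 - 6)/(-6))/4)*42 = (11*((½)*(-⅙)*(-9))/4)*42 = ((11/4)*(¾))*42 = (33/16)*42 = 693/8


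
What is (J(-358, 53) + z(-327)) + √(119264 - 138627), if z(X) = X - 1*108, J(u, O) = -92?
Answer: -527 + 17*I*√67 ≈ -527.0 + 139.15*I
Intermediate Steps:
z(X) = -108 + X (z(X) = X - 108 = -108 + X)
(J(-358, 53) + z(-327)) + √(119264 - 138627) = (-92 + (-108 - 327)) + √(119264 - 138627) = (-92 - 435) + √(-19363) = -527 + 17*I*√67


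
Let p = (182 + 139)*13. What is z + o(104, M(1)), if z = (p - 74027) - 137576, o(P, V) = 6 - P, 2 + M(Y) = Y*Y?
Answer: -207528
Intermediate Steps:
M(Y) = -2 + Y² (M(Y) = -2 + Y*Y = -2 + Y²)
p = 4173 (p = 321*13 = 4173)
z = -207430 (z = (4173 - 74027) - 137576 = -69854 - 137576 = -207430)
z + o(104, M(1)) = -207430 + (6 - 1*104) = -207430 + (6 - 104) = -207430 - 98 = -207528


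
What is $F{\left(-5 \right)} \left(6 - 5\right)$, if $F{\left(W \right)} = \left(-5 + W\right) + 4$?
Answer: $-6$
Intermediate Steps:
$F{\left(W \right)} = -1 + W$
$F{\left(-5 \right)} \left(6 - 5\right) = \left(-1 - 5\right) \left(6 - 5\right) = \left(-6\right) 1 = -6$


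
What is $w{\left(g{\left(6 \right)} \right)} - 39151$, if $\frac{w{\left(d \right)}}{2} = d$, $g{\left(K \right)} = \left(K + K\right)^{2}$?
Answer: $-38863$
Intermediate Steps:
$g{\left(K \right)} = 4 K^{2}$ ($g{\left(K \right)} = \left(2 K\right)^{2} = 4 K^{2}$)
$w{\left(d \right)} = 2 d$
$w{\left(g{\left(6 \right)} \right)} - 39151 = 2 \cdot 4 \cdot 6^{2} - 39151 = 2 \cdot 4 \cdot 36 - 39151 = 2 \cdot 144 - 39151 = 288 - 39151 = -38863$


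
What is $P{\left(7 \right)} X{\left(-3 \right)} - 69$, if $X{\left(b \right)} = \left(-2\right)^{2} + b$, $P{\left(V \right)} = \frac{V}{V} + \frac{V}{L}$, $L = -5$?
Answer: $- \frac{347}{5} \approx -69.4$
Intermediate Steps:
$P{\left(V \right)} = 1 - \frac{V}{5}$ ($P{\left(V \right)} = \frac{V}{V} + \frac{V}{-5} = 1 + V \left(- \frac{1}{5}\right) = 1 - \frac{V}{5}$)
$X{\left(b \right)} = 4 + b$
$P{\left(7 \right)} X{\left(-3 \right)} - 69 = \left(1 - \frac{7}{5}\right) \left(4 - 3\right) - 69 = \left(1 - \frac{7}{5}\right) 1 - 69 = \left(- \frac{2}{5}\right) 1 - 69 = - \frac{2}{5} - 69 = - \frac{347}{5}$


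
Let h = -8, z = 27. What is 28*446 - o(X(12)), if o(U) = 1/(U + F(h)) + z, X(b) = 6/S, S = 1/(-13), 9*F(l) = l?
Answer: 8847319/710 ≈ 12461.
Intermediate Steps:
F(l) = l/9
S = -1/13 ≈ -0.076923
X(b) = -78 (X(b) = 6/(-1/13) = 6*(-13) = -78)
o(U) = 27 + 1/(-8/9 + U) (o(U) = 1/(U + (⅑)*(-8)) + 27 = 1/(U - 8/9) + 27 = 1/(-8/9 + U) + 27 = 27 + 1/(-8/9 + U))
28*446 - o(X(12)) = 28*446 - 9*(-23 + 27*(-78))/(-8 + 9*(-78)) = 12488 - 9*(-23 - 2106)/(-8 - 702) = 12488 - 9*(-2129)/(-710) = 12488 - 9*(-1)*(-2129)/710 = 12488 - 1*19161/710 = 12488 - 19161/710 = 8847319/710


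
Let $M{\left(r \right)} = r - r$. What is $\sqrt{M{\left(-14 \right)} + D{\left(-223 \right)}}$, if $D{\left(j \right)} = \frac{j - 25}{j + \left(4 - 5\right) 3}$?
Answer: $\frac{2 \sqrt{3503}}{113} \approx 1.0475$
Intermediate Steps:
$M{\left(r \right)} = 0$
$D{\left(j \right)} = \frac{-25 + j}{-3 + j}$ ($D{\left(j \right)} = \frac{-25 + j}{j - 3} = \frac{-25 + j}{-3 + j}$)
$\sqrt{M{\left(-14 \right)} + D{\left(-223 \right)}} = \sqrt{0 + \frac{-25 - 223}{-3 - 223}} = \sqrt{0 + \frac{1}{-226} \left(-248\right)} = \sqrt{0 - - \frac{124}{113}} = \sqrt{0 + \frac{124}{113}} = \sqrt{\frac{124}{113}} = \frac{2 \sqrt{3503}}{113}$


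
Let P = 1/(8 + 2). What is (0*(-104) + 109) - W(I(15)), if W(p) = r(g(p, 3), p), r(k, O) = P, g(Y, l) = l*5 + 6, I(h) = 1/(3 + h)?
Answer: 1089/10 ≈ 108.90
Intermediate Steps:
P = ⅒ (P = 1/10 = ⅒ ≈ 0.10000)
g(Y, l) = 6 + 5*l (g(Y, l) = 5*l + 6 = 6 + 5*l)
r(k, O) = ⅒
W(p) = ⅒
(0*(-104) + 109) - W(I(15)) = (0*(-104) + 109) - 1*⅒ = (0 + 109) - ⅒ = 109 - ⅒ = 1089/10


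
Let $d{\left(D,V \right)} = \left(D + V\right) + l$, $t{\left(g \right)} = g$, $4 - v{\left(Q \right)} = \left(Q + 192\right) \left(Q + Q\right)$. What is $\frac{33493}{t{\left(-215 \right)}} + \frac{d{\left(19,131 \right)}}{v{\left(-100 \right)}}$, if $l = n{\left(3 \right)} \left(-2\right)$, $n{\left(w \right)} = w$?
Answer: $- \frac{3583571}{23005} \approx -155.77$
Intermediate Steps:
$v{\left(Q \right)} = 4 - 2 Q \left(192 + Q\right)$ ($v{\left(Q \right)} = 4 - \left(Q + 192\right) \left(Q + Q\right) = 4 - \left(192 + Q\right) 2 Q = 4 - 2 Q \left(192 + Q\right)$)
$l = -6$ ($l = 3 \left(-2\right) = -6$)
$d{\left(D,V \right)} = -6 + D + V$ ($d{\left(D,V \right)} = \left(D + V\right) - 6 = -6 + D + V$)
$\frac{33493}{t{\left(-215 \right)}} + \frac{d{\left(19,131 \right)}}{v{\left(-100 \right)}} = \frac{33493}{-215} + \frac{-6 + 19 + 131}{4 - -38400 - 2 \left(-100\right)^{2}} = 33493 \left(- \frac{1}{215}\right) + \frac{144}{4 + 38400 - 20000} = - \frac{33493}{215} + \frac{144}{4 + 38400 - 20000} = - \frac{33493}{215} + \frac{144}{18404} = - \frac{33493}{215} + 144 \cdot \frac{1}{18404} = - \frac{33493}{215} + \frac{36}{4601} = - \frac{3583571}{23005}$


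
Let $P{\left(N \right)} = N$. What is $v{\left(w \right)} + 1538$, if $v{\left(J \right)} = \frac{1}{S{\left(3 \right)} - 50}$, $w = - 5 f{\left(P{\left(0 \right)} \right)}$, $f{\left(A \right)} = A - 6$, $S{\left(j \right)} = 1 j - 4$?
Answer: $\frac{78437}{51} \approx 1538.0$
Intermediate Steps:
$S{\left(j \right)} = -4 + j$ ($S{\left(j \right)} = j - 4 = -4 + j$)
$f{\left(A \right)} = -6 + A$ ($f{\left(A \right)} = A - 6 = -6 + A$)
$w = 30$ ($w = - 5 \left(-6 + 0\right) = \left(-5\right) \left(-6\right) = 30$)
$v{\left(J \right)} = - \frac{1}{51}$ ($v{\left(J \right)} = \frac{1}{\left(-4 + 3\right) - 50} = \frac{1}{-1 - 50} = \frac{1}{-51} = - \frac{1}{51}$)
$v{\left(w \right)} + 1538 = - \frac{1}{51} + 1538 = \frac{78437}{51}$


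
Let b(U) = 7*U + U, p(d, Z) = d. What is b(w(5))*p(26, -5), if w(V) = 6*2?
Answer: 2496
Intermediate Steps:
w(V) = 12
b(U) = 8*U
b(w(5))*p(26, -5) = (8*12)*26 = 96*26 = 2496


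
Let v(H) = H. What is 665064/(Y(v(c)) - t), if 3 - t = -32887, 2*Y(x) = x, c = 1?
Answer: -1330128/65779 ≈ -20.221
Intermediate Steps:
Y(x) = x/2
t = 32890 (t = 3 - 1*(-32887) = 3 + 32887 = 32890)
665064/(Y(v(c)) - t) = 665064/((½)*1 - 1*32890) = 665064/(½ - 32890) = 665064/(-65779/2) = 665064*(-2/65779) = -1330128/65779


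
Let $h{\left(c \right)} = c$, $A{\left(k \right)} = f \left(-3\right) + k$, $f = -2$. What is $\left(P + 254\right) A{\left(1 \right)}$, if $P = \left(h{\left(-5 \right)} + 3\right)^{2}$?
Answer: $1806$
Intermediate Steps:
$A{\left(k \right)} = 6 + k$ ($A{\left(k \right)} = \left(-2\right) \left(-3\right) + k = 6 + k$)
$P = 4$ ($P = \left(-5 + 3\right)^{2} = \left(-2\right)^{2} = 4$)
$\left(P + 254\right) A{\left(1 \right)} = \left(4 + 254\right) \left(6 + 1\right) = 258 \cdot 7 = 1806$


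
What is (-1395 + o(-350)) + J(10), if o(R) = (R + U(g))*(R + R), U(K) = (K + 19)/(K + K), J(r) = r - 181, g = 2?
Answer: 239759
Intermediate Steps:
J(r) = -181 + r
U(K) = (19 + K)/(2*K) (U(K) = (19 + K)/((2*K)) = (19 + K)*(1/(2*K)) = (19 + K)/(2*K))
o(R) = 2*R*(21/4 + R) (o(R) = (R + (½)*(19 + 2)/2)*(R + R) = (R + (½)*(½)*21)*(2*R) = (R + 21/4)*(2*R) = (21/4 + R)*(2*R) = 2*R*(21/4 + R))
(-1395 + o(-350)) + J(10) = (-1395 + (½)*(-350)*(21 + 4*(-350))) + (-181 + 10) = (-1395 + (½)*(-350)*(21 - 1400)) - 171 = (-1395 + (½)*(-350)*(-1379)) - 171 = (-1395 + 241325) - 171 = 239930 - 171 = 239759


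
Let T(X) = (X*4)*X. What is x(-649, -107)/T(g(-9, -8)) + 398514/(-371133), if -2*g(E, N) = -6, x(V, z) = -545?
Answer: -24068221/1484532 ≈ -16.213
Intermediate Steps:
g(E, N) = 3 (g(E, N) = -1/2*(-6) = 3)
T(X) = 4*X**2 (T(X) = (4*X)*X = 4*X**2)
x(-649, -107)/T(g(-9, -8)) + 398514/(-371133) = -545/(4*3**2) + 398514/(-371133) = -545/(4*9) + 398514*(-1/371133) = -545/36 - 132838/123711 = -24068221/1484532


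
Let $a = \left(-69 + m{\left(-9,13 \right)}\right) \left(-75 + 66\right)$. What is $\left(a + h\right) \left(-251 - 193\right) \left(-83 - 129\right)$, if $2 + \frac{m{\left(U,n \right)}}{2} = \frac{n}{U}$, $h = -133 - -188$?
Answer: $69466464$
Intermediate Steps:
$h = 55$ ($h = -133 + 188 = 55$)
$m{\left(U,n \right)} = -4 + \frac{2 n}{U}$ ($m{\left(U,n \right)} = -4 + 2 \frac{n}{U} = -4 + \frac{2 n}{U}$)
$a = 683$ ($a = \left(-69 - \left(4 - \frac{26}{-9}\right)\right) \left(-75 + 66\right) = \left(-69 - \left(4 - - \frac{26}{9}\right)\right) \left(-9\right) = \left(-69 - \frac{62}{9}\right) \left(-9\right) = \left(- \frac{683}{9}\right) \left(-9\right) = 683$)
$\left(a + h\right) \left(-251 - 193\right) \left(-83 - 129\right) = \left(683 + 55\right) \left(-251 - 193\right) \left(-83 - 129\right) = 738 \left(\left(-444\right) \left(-212\right)\right) = 738 \cdot 94128 = 69466464$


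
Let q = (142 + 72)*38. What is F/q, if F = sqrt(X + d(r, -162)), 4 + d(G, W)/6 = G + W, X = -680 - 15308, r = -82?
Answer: I*sqrt(4369)/4066 ≈ 0.016256*I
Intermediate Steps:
X = -15988
q = 8132 (q = 214*38 = 8132)
d(G, W) = -24 + 6*G + 6*W (d(G, W) = -24 + 6*(G + W) = -24 + (6*G + 6*W) = -24 + 6*G + 6*W)
F = 2*I*sqrt(4369) (F = sqrt(-15988 + (-24 + 6*(-82) + 6*(-162))) = sqrt(-15988 + (-24 - 492 - 972)) = sqrt(-15988 - 1488) = sqrt(-17476) = 2*I*sqrt(4369) ≈ 132.2*I)
F/q = (2*I*sqrt(4369))/8132 = (2*I*sqrt(4369))*(1/8132) = I*sqrt(4369)/4066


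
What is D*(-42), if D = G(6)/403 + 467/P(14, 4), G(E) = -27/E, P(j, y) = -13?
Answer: 608223/403 ≈ 1509.2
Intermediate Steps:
D = -28963/806 (D = -27/6/403 + 467/(-13) = -27*⅙*(1/403) + 467*(-1/13) = -9/2*1/403 - 467/13 = -9/806 - 467/13 = -28963/806 ≈ -35.934)
D*(-42) = -28963/806*(-42) = 608223/403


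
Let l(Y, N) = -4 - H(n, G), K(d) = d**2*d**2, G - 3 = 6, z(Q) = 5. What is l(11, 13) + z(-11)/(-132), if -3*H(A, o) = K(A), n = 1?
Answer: -163/44 ≈ -3.7045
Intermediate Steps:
G = 9 (G = 3 + 6 = 9)
K(d) = d**4
H(A, o) = -A**4/3
l(Y, N) = -11/3 (l(Y, N) = -4 - (-1)*1**4/3 = -4 - (-1)/3 = -4 - 1*(-1/3) = -4 + 1/3 = -11/3)
l(11, 13) + z(-11)/(-132) = -11/3 + 5/(-132) = -11/3 + 5*(-1/132) = -11/3 - 5/132 = -163/44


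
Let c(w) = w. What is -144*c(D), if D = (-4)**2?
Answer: -2304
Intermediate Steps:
D = 16
-144*c(D) = -144*16 = -2304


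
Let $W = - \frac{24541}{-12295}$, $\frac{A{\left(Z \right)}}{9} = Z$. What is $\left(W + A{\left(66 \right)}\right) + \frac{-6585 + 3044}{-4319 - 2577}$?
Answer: $\frac{50575845411}{84786320} \approx 596.51$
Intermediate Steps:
$A{\left(Z \right)} = 9 Z$
$W = \frac{24541}{12295}$ ($W = \left(-24541\right) \left(- \frac{1}{12295}\right) = \frac{24541}{12295} \approx 1.996$)
$\left(W + A{\left(66 \right)}\right) + \frac{-6585 + 3044}{-4319 - 2577} = \left(\frac{24541}{12295} + 9 \cdot 66\right) + \frac{-6585 + 3044}{-4319 - 2577} = \left(\frac{24541}{12295} + 594\right) - \frac{3541}{-6896} = \frac{7327771}{12295} - - \frac{3541}{6896} = \frac{7327771}{12295} + \frac{3541}{6896} = \frac{50575845411}{84786320}$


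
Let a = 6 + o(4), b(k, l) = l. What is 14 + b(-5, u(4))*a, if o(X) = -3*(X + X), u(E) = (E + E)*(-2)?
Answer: 302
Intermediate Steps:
u(E) = -4*E (u(E) = (2*E)*(-2) = -4*E)
o(X) = -6*X
a = -18 (a = 6 - 6*4 = 6 - 24 = -18)
14 + b(-5, u(4))*a = 14 - 4*4*(-18) = 14 - 16*(-18) = 14 + 288 = 302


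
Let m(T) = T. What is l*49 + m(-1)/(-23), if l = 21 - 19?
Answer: 2255/23 ≈ 98.043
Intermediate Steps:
l = 2
l*49 + m(-1)/(-23) = 2*49 - 1/(-23) = 98 - 1*(-1/23) = 98 + 1/23 = 2255/23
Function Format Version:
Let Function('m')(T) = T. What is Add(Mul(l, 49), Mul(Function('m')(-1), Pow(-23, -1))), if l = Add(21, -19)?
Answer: Rational(2255, 23) ≈ 98.043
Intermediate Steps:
l = 2
Add(Mul(l, 49), Mul(Function('m')(-1), Pow(-23, -1))) = Add(Mul(2, 49), Mul(-1, Pow(-23, -1))) = Add(98, Mul(-1, Rational(-1, 23))) = Add(98, Rational(1, 23)) = Rational(2255, 23)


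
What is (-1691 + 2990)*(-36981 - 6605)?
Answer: -56618214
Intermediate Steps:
(-1691 + 2990)*(-36981 - 6605) = 1299*(-43586) = -56618214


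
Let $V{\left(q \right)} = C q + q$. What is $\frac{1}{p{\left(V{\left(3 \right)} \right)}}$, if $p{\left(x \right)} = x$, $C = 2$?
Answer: $\frac{1}{9} \approx 0.11111$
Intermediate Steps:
$V{\left(q \right)} = 3 q$ ($V{\left(q \right)} = 2 q + q = 3 q$)
$\frac{1}{p{\left(V{\left(3 \right)} \right)}} = \frac{1}{3 \cdot 3} = \frac{1}{9}$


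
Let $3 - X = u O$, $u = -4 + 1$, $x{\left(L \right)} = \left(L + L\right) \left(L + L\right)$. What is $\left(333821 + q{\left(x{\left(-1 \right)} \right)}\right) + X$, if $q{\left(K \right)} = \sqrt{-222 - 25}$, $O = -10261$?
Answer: $303041 + i \sqrt{247} \approx 3.0304 \cdot 10^{5} + 15.716 i$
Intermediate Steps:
$x{\left(L \right)} = 4 L^{2}$ ($x{\left(L \right)} = 2 L 2 L = 4 L^{2}$)
$u = -3$
$q{\left(K \right)} = i \sqrt{247}$ ($q{\left(K \right)} = \sqrt{-247} = i \sqrt{247}$)
$X = -30780$ ($X = 3 - \left(-3\right) \left(-10261\right) = 3 - 30783 = -30780$)
$\left(333821 + q{\left(x{\left(-1 \right)} \right)}\right) + X = \left(333821 + i \sqrt{247}\right) - 30780 = 303041 + i \sqrt{247}$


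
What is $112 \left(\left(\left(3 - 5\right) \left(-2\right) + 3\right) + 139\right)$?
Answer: $16352$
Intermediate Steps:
$112 \left(\left(\left(3 - 5\right) \left(-2\right) + 3\right) + 139\right) = 112 \left(\left(\left(-2\right) \left(-2\right) + 3\right) + 139\right) = 112 \left(\left(4 + 3\right) + 139\right) = 112 \left(7 + 139\right) = 112 \cdot 146 = 16352$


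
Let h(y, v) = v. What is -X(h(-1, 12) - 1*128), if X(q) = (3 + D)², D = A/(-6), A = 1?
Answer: -289/36 ≈ -8.0278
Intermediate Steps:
D = -⅙ (D = 1/(-6) = 1*(-⅙) = -⅙ ≈ -0.16667)
X(q) = 289/36 (X(q) = (3 - ⅙)² = (17/6)² = 289/36)
-X(h(-1, 12) - 1*128) = -1*289/36 = -289/36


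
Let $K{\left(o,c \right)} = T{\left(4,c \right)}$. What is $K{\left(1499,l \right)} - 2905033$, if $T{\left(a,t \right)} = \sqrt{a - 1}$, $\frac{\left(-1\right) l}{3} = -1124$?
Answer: $-2905033 + \sqrt{3} \approx -2.905 \cdot 10^{6}$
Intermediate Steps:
$l = 3372$ ($l = \left(-3\right) \left(-1124\right) = 3372$)
$T{\left(a,t \right)} = \sqrt{-1 + a}$
$K{\left(o,c \right)} = \sqrt{3}$ ($K{\left(o,c \right)} = \sqrt{-1 + 4} = \sqrt{3}$)
$K{\left(1499,l \right)} - 2905033 = \sqrt{3} - 2905033 = -2905033 + \sqrt{3}$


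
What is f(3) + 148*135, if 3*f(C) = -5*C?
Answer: 19975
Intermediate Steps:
f(C) = -5*C/3 (f(C) = (-5*C)/3 = -5*C/3)
f(3) + 148*135 = -5/3*3 + 148*135 = -5 + 19980 = 19975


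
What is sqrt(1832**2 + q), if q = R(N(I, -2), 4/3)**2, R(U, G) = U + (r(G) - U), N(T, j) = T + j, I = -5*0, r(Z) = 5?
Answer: sqrt(3356249) ≈ 1832.0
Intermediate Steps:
I = 0
R(U, G) = 5 (R(U, G) = U + (5 - U) = 5)
q = 25 (q = 5**2 = 25)
sqrt(1832**2 + q) = sqrt(1832**2 + 25) = sqrt(3356224 + 25) = sqrt(3356249)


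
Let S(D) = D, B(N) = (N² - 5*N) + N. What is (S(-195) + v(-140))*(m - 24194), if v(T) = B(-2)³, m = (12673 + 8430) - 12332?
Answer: -23643459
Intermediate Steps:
B(N) = N² - 4*N
m = 8771 (m = 21103 - 12332 = 8771)
v(T) = 1728 (v(T) = (-2*(-4 - 2))³ = (-2*(-6))³ = 12³ = 1728)
(S(-195) + v(-140))*(m - 24194) = (-195 + 1728)*(8771 - 24194) = 1533*(-15423) = -23643459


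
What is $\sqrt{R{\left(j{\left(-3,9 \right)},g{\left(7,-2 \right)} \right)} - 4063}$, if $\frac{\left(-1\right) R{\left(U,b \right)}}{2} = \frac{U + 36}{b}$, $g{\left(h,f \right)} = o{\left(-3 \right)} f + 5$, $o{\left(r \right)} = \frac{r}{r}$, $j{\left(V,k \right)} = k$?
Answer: $i \sqrt{4093} \approx 63.977 i$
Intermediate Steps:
$o{\left(r \right)} = 1$
$g{\left(h,f \right)} = 5 + f$ ($g{\left(h,f \right)} = 1 f + 5 = f + 5 = 5 + f$)
$R{\left(U,b \right)} = - \frac{2 \left(36 + U\right)}{b}$ ($R{\left(U,b \right)} = - 2 \frac{U + 36}{b} = - 2 \frac{36 + U}{b} = - \frac{2 \left(36 + U\right)}{b}$)
$\sqrt{R{\left(j{\left(-3,9 \right)},g{\left(7,-2 \right)} \right)} - 4063} = \sqrt{\frac{2 \left(-36 - 9\right)}{5 - 2} - 4063} = \sqrt{\frac{2 \left(-36 - 9\right)}{3} - 4063} = \sqrt{2 \cdot \frac{1}{3} \left(-45\right) - 4063} = \sqrt{-30 - 4063} = \sqrt{-4093} = i \sqrt{4093}$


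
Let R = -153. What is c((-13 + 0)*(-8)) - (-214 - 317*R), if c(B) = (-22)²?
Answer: -47803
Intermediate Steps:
c(B) = 484
c((-13 + 0)*(-8)) - (-214 - 317*R) = 484 - (-214 - 317*(-153)) = 484 - (-214 + 48501) = 484 - 1*48287 = 484 - 48287 = -47803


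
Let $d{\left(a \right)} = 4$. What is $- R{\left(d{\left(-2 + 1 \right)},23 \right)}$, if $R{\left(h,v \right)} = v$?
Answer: $-23$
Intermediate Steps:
$- R{\left(d{\left(-2 + 1 \right)},23 \right)} = \left(-1\right) 23 = -23$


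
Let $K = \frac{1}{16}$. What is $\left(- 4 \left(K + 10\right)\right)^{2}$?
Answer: $\frac{25921}{16} \approx 1620.1$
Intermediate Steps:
$K = \frac{1}{16} \approx 0.0625$
$\left(- 4 \left(K + 10\right)\right)^{2} = \left(- 4 \left(\frac{1}{16} + 10\right)\right)^{2} = \left(\left(-4\right) \frac{161}{16}\right)^{2} = \left(- \frac{161}{4}\right)^{2} = \frac{25921}{16}$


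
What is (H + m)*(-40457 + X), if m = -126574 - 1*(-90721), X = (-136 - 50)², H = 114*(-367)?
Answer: 455346951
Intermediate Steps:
H = -41838
X = 34596 (X = (-186)² = 34596)
m = -35853 (m = -126574 + 90721 = -35853)
(H + m)*(-40457 + X) = (-41838 - 35853)*(-40457 + 34596) = -77691*(-5861) = 455346951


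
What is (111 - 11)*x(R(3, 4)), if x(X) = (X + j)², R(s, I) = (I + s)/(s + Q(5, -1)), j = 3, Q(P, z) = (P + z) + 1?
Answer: 24025/16 ≈ 1501.6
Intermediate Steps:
Q(P, z) = 1 + P + z
R(s, I) = (I + s)/(5 + s) (R(s, I) = (I + s)/(s + (1 + 5 - 1)) = (I + s)/(s + 5) = (I + s)/(5 + s))
x(X) = (3 + X)² (x(X) = (X + 3)² = (3 + X)²)
(111 - 11)*x(R(3, 4)) = (111 - 11)*(3 + (4 + 3)/(5 + 3))² = 100*(3 + 7/8)² = 100*(31/8)² = 100*(961/64) = 24025/16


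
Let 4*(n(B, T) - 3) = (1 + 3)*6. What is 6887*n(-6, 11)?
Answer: 61983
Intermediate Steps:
n(B, T) = 9 (n(B, T) = 3 + ((1 + 3)*6)/4 = 3 + (4*6)/4 = 3 + (¼)*24 = 3 + 6 = 9)
6887*n(-6, 11) = 6887*9 = 61983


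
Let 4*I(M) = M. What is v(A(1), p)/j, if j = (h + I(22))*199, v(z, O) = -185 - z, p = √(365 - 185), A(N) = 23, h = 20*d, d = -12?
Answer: 416/93331 ≈ 0.0044573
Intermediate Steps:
I(M) = M/4
h = -240 (h = 20*(-12) = -240)
p = 6*√5 (p = √180 = 6*√5 ≈ 13.416)
j = -93331/2 (j = (-240 + (¼)*22)*199 = (-240 + 11/2)*199 = -469/2*199 = -93331/2 ≈ -46666.)
v(A(1), p)/j = (-185 - 1*23)/(-93331/2) = (-185 - 23)*(-2/93331) = -208*(-2/93331) = 416/93331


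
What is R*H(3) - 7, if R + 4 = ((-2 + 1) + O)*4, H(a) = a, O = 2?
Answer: -7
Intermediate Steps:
R = 0 (R = -4 + ((-2 + 1) + 2)*4 = -4 + (-1 + 2)*4 = -4 + 1*4 = -4 + 4 = 0)
R*H(3) - 7 = 0*3 - 7 = 0 - 7 = -7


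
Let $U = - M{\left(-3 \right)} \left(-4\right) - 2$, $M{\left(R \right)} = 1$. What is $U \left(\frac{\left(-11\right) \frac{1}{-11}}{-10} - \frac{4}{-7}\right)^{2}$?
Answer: $\frac{1089}{2450} \approx 0.44449$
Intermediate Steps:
$U = 2$ ($U = - 1 \left(-4\right) - 2 = \left(-1\right) \left(-4\right) - 2 = 4 - 2 = 2$)
$U \left(\frac{\left(-11\right) \frac{1}{-11}}{-10} - \frac{4}{-7}\right)^{2} = 2 \left(\frac{\left(-11\right) \frac{1}{-11}}{-10} - \frac{4}{-7}\right)^{2} = 2 \left(\left(-11\right) \left(- \frac{1}{11}\right) \left(- \frac{1}{10}\right) - - \frac{4}{7}\right)^{2} = 2 \left(1 \left(- \frac{1}{10}\right) + \frac{4}{7}\right)^{2} = 2 \left(- \frac{1}{10} + \frac{4}{7}\right)^{2} = 2 \left(\frac{33}{70}\right)^{2} = 2 \cdot \frac{1089}{4900} = \frac{1089}{2450}$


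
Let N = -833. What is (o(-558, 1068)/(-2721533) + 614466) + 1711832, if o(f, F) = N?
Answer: 6331096775667/2721533 ≈ 2.3263e+6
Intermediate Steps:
o(f, F) = -833
(o(-558, 1068)/(-2721533) + 614466) + 1711832 = (-833/(-2721533) + 614466) + 1711832 = (-833*(-1/2721533) + 614466) + 1711832 = (833/2721533 + 614466) + 1711832 = 1672289497211/2721533 + 1711832 = 6331096775667/2721533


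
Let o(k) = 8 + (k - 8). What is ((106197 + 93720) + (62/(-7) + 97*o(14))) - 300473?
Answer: -694448/7 ≈ -99207.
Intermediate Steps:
o(k) = k (o(k) = 8 + (-8 + k) = k)
((106197 + 93720) + (62/(-7) + 97*o(14))) - 300473 = ((106197 + 93720) + (62/(-7) + 97*14)) - 300473 = (199917 + (62*(-⅐) + 1358)) - 300473 = (199917 + (-62/7 + 1358)) - 300473 = (199917 + 9444/7) - 300473 = 1408863/7 - 300473 = -694448/7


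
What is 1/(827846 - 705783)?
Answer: 1/122063 ≈ 8.1925e-6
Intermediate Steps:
1/(827846 - 705783) = 1/122063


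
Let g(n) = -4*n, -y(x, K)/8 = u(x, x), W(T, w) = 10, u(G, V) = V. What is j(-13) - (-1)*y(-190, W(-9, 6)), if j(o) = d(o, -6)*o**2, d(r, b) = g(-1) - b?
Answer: 3210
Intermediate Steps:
y(x, K) = -8*x
d(r, b) = 4 - b (d(r, b) = -4*(-1) - b = 4 - b)
j(o) = 10*o**2 (j(o) = (4 - 1*(-6))*o**2 = (4 + 6)*o**2 = 10*o**2)
j(-13) - (-1)*y(-190, W(-9, 6)) = 10*(-13)**2 - (-1)*(-8*(-190)) = 10*169 - (-1)*1520 = 1690 - 1*(-1520) = 1690 + 1520 = 3210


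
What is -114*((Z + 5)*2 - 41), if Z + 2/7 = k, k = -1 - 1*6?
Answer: 36366/7 ≈ 5195.1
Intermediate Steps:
k = -7 (k = -1 - 6 = -7)
Z = -51/7 (Z = -2/7 - 7 = -51/7 ≈ -7.2857)
-114*((Z + 5)*2 - 41) = -114*((-51/7 + 5)*2 - 41) = -114*(-16/7*2 - 41) = -114*(-32/7 - 41) = -114*(-319/7) = 36366/7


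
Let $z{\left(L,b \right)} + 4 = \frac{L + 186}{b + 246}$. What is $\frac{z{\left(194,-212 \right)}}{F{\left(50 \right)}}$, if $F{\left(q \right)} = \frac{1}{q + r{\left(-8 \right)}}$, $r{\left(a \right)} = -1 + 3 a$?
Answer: $\frac{3050}{17} \approx 179.41$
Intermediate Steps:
$z{\left(L,b \right)} = -4 + \frac{186 + L}{246 + b}$ ($z{\left(L,b \right)} = -4 + \frac{L + 186}{b + 246} = -4 + \frac{186 + L}{246 + b}$)
$F{\left(q \right)} = \frac{1}{-25 + q}$ ($F{\left(q \right)} = \frac{1}{q + \left(-1 + 3 \left(-8\right)\right)} = \frac{1}{q - 25} = \frac{1}{-25 + q}$)
$\frac{z{\left(194,-212 \right)}}{F{\left(50 \right)}} = \frac{\frac{1}{246 - 212} \left(-798 + 194 - -848\right)}{\frac{1}{-25 + 50}} = \frac{\frac{1}{34} \left(-798 + 194 + 848\right)}{\frac{1}{25}} = \frac{1}{34} \cdot 244 \frac{1}{\frac{1}{25}} = \frac{122}{17} \cdot 25 = \frac{3050}{17}$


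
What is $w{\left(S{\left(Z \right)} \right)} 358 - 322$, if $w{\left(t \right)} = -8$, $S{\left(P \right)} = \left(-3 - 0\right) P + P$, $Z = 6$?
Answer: $-3186$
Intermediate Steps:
$S{\left(P \right)} = - 2 P$ ($S{\left(P \right)} = \left(-3 + 0\right) P + P = - 3 P + P = - 2 P$)
$w{\left(S{\left(Z \right)} \right)} 358 - 322 = \left(-8\right) 358 - 322 = -2864 - 322 = -3186$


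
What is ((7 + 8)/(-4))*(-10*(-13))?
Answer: -975/2 ≈ -487.50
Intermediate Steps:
((7 + 8)/(-4))*(-10*(-13)) = (15*(-¼))*130 = -15/4*130 = -975/2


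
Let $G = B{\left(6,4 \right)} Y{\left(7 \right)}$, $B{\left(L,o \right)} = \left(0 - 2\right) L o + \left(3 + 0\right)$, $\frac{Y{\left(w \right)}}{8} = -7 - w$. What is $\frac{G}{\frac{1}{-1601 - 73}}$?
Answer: $-8436960$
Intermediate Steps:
$Y{\left(w \right)} = -56 - 8 w$ ($Y{\left(w \right)} = 8 \left(-7 - w\right) = -56 - 8 w$)
$B{\left(L,o \right)} = 3 - 2 L o$ ($B{\left(L,o \right)} = \left(0 - 2\right) L o + 3 = - 2 L o + 3 = 3 - 2 L o$)
$G = 5040$ ($G = \left(3 - 12 \cdot 4\right) \left(-56 - 56\right) = \left(3 - 48\right) \left(-56 - 56\right) = \left(-45\right) \left(-112\right) = 5040$)
$\frac{G}{\frac{1}{-1601 - 73}} = \frac{5040}{\frac{1}{-1601 - 73}} = \frac{5040}{\frac{1}{-1674}} = \frac{5040}{- \frac{1}{1674}} = 5040 \left(-1674\right) = -8436960$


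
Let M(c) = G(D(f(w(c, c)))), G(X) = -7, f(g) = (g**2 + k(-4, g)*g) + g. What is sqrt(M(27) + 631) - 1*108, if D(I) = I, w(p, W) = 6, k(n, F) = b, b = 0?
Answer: -108 + 4*sqrt(39) ≈ -83.020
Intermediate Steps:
k(n, F) = 0
f(g) = g + g**2 (f(g) = (g**2 + 0*g) + g = (g**2 + 0) + g = g**2 + g = g + g**2)
M(c) = -7
sqrt(M(27) + 631) - 1*108 = sqrt(-7 + 631) - 1*108 = sqrt(624) - 108 = 4*sqrt(39) - 108 = -108 + 4*sqrt(39)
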